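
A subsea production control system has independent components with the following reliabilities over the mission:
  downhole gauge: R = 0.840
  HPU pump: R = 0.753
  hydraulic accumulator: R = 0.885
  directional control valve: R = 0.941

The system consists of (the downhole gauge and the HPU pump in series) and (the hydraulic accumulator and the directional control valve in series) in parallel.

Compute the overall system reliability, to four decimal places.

Series (downhole gauge and HPU pump): 0.840000 × 0.753000 = 0.632520
Series (hydraulic accumulator and directional control valve): 0.885000 × 0.941000 = 0.832785
Parallel ([0.632520] and [0.832785]): 1 − (1 − 0.632520)(1 − 0.832785) = 0.9386

0.9386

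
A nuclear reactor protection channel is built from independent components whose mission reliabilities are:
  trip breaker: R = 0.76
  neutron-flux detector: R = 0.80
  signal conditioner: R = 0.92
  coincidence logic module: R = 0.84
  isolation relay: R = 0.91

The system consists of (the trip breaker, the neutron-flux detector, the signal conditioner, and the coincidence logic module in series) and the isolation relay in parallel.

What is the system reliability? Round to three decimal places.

0.952

Series (trip breaker, neutron-flux detector, signal conditioner, and coincidence logic module): 0.76000 × 0.80000 × 0.92000 × 0.84000 = 0.46986
Parallel ([0.46986] and isolation relay): 1 − (1 − 0.46986)(1 − 0.91000) = 0.952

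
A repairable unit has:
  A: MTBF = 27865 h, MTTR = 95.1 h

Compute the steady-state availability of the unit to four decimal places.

0.9966

A(A) = MTBF/(MTBF+MTTR) = 27865/(27865+95.1) = 0.9966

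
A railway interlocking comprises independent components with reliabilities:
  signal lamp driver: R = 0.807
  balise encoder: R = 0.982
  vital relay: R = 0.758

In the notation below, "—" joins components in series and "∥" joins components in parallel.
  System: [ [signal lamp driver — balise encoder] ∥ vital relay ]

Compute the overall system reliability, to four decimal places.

Series (signal lamp driver and balise encoder): 0.807000 × 0.982000 = 0.792474
Parallel ([0.792474] and vital relay): 1 − (1 − 0.792474)(1 − 0.758000) = 0.9498

0.9498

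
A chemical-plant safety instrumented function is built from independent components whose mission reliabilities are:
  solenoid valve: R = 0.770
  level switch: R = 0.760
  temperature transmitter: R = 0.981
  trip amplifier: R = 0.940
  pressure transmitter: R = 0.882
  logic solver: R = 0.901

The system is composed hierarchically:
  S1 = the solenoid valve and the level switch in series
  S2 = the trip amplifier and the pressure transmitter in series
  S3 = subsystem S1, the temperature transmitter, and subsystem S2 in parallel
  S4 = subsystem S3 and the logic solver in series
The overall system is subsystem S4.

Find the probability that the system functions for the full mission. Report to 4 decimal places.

Series (solenoid valve and level switch): 0.770000 × 0.760000 = 0.585200
Series (trip amplifier and pressure transmitter): 0.940000 × 0.882000 = 0.829080
Parallel ([0.585200], temperature transmitter, and [0.829080]): 1 − (1 − 0.585200)(1 − 0.981000)(1 − 0.829080) = 0.998653
Series ([0.998653] and logic solver): 0.998653 × 0.901000 = 0.8998

0.8998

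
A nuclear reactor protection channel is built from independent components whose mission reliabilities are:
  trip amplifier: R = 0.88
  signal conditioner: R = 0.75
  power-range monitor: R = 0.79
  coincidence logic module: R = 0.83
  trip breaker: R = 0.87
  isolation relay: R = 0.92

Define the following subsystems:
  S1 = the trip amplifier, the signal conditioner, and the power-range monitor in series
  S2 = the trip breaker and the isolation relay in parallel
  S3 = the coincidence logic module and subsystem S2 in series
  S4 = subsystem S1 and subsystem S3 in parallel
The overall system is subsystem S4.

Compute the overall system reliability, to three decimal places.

Series (trip amplifier, signal conditioner, and power-range monitor): 0.88000 × 0.75000 × 0.79000 = 0.52140
Parallel (trip breaker and isolation relay): 1 − (1 − 0.87000)(1 − 0.92000) = 0.98960
Series (coincidence logic module and [0.98960]): 0.83000 × 0.98960 = 0.82137
Parallel ([0.52140] and [0.82137]): 1 − (1 − 0.52140)(1 − 0.82137) = 0.915

0.915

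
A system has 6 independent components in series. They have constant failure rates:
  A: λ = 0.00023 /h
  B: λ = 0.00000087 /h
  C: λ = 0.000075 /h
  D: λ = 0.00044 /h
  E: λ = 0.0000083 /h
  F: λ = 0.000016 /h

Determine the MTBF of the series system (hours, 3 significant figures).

1300

Series of exponential components: λ_sys = Σ λ_i
λ_sys = 0.00023 + 0.00000087 + 0.000075 + 0.00044 + 0.0000083 + 0.000016 = 7.7017e-04 /h
MTBF = 1 / λ_sys = 1300 h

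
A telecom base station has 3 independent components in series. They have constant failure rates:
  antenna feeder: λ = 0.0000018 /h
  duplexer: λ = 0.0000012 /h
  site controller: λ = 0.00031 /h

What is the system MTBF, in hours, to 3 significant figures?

3190

Series of exponential components: λ_sys = Σ λ_i
λ_sys = 0.0000018 + 0.0000012 + 0.00031 = 3.1300e-04 /h
MTBF = 1 / λ_sys = 3190 h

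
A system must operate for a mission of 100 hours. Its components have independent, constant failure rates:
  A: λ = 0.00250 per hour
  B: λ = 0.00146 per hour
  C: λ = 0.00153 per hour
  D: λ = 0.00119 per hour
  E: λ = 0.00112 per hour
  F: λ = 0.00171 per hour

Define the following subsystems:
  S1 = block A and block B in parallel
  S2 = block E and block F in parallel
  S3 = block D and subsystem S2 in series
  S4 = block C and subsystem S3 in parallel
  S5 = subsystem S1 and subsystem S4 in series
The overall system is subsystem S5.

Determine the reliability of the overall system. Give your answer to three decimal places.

0.952

R(A) = exp(−0.00250 × 100) = 0.77880
R(B) = exp(−0.00146 × 100) = 0.86416
R(C) = exp(−0.00153 × 100) = 0.85813
R(D) = exp(−0.00119 × 100) = 0.88781
R(E) = exp(−0.00112 × 100) = 0.89404
R(F) = exp(−0.00171 × 100) = 0.84282
Parallel (A and B): 1 − (1 − 0.77880)(1 − 0.86416) = 0.96995
Parallel (E and F): 1 − (1 − 0.89404)(1 − 0.84282) = 0.98335
Series (D and [0.98335]): 0.88781 × 0.98335 = 0.87303
Parallel (C and [0.87303]): 1 − (1 − 0.85813)(1 − 0.87303) = 0.98199
Series ([0.96995] and [0.98199]): 0.96995 × 0.98199 = 0.952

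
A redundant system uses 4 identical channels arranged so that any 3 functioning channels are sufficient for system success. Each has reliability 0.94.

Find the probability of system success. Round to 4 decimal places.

0.9801

R = Σ_{i=3}^{4} C(4,i) p^i (1−p)^{4−i} with p = 0.94
C(4,3)·0.94^3·0.06^1 = 0.199340
C(4,4)·0.94^4·0.06^0 = 0.780749
Sum = 0.9801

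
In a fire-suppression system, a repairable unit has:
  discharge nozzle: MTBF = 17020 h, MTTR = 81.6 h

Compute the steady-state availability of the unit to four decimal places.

0.9952

A(discharge nozzle) = MTBF/(MTBF+MTTR) = 17020/(17020+81.6) = 0.9952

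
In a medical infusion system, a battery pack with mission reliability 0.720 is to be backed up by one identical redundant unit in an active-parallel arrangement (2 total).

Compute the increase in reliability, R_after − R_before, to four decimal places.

R_before = 0.720
R_after = 1 − (1 − 0.720)^2 = 0.9216
ΔR = 0.9216 − 0.720 = 0.2016

0.2016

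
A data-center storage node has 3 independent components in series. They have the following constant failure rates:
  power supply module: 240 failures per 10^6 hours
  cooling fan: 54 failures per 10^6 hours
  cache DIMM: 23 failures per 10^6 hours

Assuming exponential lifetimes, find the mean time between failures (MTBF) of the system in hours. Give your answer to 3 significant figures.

Series of exponential components: λ_sys = Σ λ_i
λ_sys = 0.00024 + 0.000054 + 0.000023 = 3.1700e-04 /h
MTBF = 1 / λ_sys = 3150 h

3150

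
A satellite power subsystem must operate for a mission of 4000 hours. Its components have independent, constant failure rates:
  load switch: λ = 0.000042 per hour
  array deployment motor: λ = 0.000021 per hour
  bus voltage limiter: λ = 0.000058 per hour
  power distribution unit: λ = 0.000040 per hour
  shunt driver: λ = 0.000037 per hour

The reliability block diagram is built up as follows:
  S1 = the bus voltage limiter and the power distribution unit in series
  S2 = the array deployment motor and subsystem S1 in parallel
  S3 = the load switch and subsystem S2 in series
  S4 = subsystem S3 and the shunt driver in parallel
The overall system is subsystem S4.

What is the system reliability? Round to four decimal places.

0.9757

R(load switch) = exp(−0.000042 × 4000) = 0.845354
R(array deployment motor) = exp(−0.000021 × 4000) = 0.919431
R(bus voltage limiter) = exp(−0.000058 × 4000) = 0.792946
R(power distribution unit) = exp(−0.000040 × 4000) = 0.852144
R(shunt driver) = exp(−0.000037 × 4000) = 0.862431
Series (bus voltage limiter and power distribution unit): 0.792946 × 0.852144 = 0.675704
Parallel (array deployment motor and [0.675704]): 1 − (1 − 0.919431)(1 − 0.675704) = 0.973872
Series (load switch and [0.973872]): 0.845354 × 0.973872 = 0.823267
Parallel ([0.823267] and shunt driver): 1 − (1 − 0.823267)(1 − 0.862431) = 0.9757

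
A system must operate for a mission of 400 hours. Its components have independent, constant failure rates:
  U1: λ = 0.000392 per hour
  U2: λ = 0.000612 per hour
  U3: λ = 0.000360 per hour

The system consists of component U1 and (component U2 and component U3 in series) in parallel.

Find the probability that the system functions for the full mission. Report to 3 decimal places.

R(U1) = exp(−0.000392 × 400) = 0.85488
R(U2) = exp(−0.000612 × 400) = 0.78286
R(U3) = exp(−0.000360 × 400) = 0.86589
Series (U2 and U3): 0.78286 × 0.86589 = 0.67787
Parallel (U1 and [0.67787]): 1 − (1 − 0.85488)(1 − 0.67787) = 0.953

0.953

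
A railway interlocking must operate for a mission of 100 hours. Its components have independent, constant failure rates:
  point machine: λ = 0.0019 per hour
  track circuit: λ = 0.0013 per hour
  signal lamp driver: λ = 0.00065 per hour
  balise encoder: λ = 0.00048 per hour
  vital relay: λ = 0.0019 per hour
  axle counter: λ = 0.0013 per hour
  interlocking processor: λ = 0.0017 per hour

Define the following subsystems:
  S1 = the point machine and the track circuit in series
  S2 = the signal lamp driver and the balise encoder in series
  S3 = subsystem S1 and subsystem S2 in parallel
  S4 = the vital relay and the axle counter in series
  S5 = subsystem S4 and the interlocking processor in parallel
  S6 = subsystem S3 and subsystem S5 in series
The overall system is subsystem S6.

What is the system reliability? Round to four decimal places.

0.9292

R(point machine) = exp(−0.0019 × 100) = 0.826959
R(track circuit) = exp(−0.0013 × 100) = 0.878095
R(signal lamp driver) = exp(−0.00065 × 100) = 0.937067
R(balise encoder) = exp(−0.00048 × 100) = 0.953134
R(vital relay) = exp(−0.0019 × 100) = 0.826959
R(axle counter) = exp(−0.0013 × 100) = 0.878095
R(interlocking processor) = exp(−0.0017 × 100) = 0.843665
Series (point machine and track circuit): 0.826959 × 0.878095 = 0.726149
Series (signal lamp driver and balise encoder): 0.937067 × 0.953134 = 0.893150
Parallel ([0.726149] and [0.893150]): 1 − (1 − 0.726149)(1 − 0.893150) = 0.970739
Series (vital relay and axle counter): 0.826959 × 0.878095 = 0.726149
Parallel ([0.726149] and interlocking processor): 1 − (1 − 0.726149)(1 − 0.843665) = 0.957188
Series ([0.970739] and [0.957188]): 0.970739 × 0.957188 = 0.9292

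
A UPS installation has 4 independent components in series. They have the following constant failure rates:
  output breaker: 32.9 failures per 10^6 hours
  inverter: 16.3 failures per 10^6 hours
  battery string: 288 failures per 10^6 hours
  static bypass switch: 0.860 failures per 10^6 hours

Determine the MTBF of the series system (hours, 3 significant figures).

2960

Series of exponential components: λ_sys = Σ λ_i
λ_sys = 0.0000329 + 0.0000163 + 0.000288 + 0.000000860 = 3.3806e-04 /h
MTBF = 1 / λ_sys = 2960 h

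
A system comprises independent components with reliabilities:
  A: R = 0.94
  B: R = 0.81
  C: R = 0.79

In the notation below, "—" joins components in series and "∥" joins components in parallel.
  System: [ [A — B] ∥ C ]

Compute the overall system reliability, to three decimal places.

0.950

Series (A and B): 0.94000 × 0.81000 = 0.76140
Parallel ([0.76140] and C): 1 − (1 − 0.76140)(1 − 0.79000) = 0.950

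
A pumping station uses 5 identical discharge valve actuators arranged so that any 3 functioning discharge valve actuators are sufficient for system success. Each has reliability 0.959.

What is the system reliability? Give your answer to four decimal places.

0.9994

R = Σ_{i=3}^{5} C(5,i) p^i (1−p)^{5−i} with p = 0.959
C(5,3)·0.959^3·0.041^2 = 0.014826
C(5,4)·0.959^4·0.041^1 = 0.173392
C(5,5)·0.959^5·0.041^0 = 0.811135
Sum = 0.9994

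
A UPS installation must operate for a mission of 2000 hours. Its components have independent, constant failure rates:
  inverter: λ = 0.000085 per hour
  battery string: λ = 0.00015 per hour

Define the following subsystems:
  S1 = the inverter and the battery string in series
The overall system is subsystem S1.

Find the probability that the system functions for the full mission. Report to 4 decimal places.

0.6250

R(inverter) = exp(−0.000085 × 2000) = 0.843665
R(battery string) = exp(−0.00015 × 2000) = 0.740818
Series (inverter and battery string): 0.843665 × 0.740818 = 0.6250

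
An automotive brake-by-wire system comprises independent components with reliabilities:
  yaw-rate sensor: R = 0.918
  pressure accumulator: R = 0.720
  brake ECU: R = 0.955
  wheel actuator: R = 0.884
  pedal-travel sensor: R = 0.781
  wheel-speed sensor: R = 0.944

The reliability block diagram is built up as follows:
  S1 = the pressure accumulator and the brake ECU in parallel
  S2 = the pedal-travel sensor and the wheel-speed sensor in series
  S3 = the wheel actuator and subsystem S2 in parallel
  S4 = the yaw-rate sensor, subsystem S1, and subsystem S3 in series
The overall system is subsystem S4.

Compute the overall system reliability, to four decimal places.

Parallel (pressure accumulator and brake ECU): 1 − (1 − 0.720000)(1 − 0.955000) = 0.987400
Series (pedal-travel sensor and wheel-speed sensor): 0.781000 × 0.944000 = 0.737264
Parallel (wheel actuator and [0.737264]): 1 − (1 − 0.884000)(1 − 0.737264) = 0.969523
Series (yaw-rate sensor, [0.987400], and [0.969523]): 0.918000 × 0.987400 × 0.969523 = 0.8788

0.8788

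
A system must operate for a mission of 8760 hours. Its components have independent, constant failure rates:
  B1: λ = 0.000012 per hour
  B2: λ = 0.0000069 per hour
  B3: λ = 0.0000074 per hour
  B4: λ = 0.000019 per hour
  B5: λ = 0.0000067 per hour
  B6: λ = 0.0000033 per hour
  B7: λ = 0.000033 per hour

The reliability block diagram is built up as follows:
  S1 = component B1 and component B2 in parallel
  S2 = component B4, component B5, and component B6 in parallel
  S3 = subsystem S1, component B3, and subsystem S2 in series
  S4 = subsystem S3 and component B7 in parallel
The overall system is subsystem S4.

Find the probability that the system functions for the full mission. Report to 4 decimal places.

0.9828

R(B1) = exp(−0.000012 × 8760) = 0.900216
R(B2) = exp(−0.0000069 × 8760) = 0.941346
R(B3) = exp(−0.0000074 × 8760) = 0.937232
R(B4) = exp(−0.000019 × 8760) = 0.846674
R(B5) = exp(−0.0000067 × 8760) = 0.942997
R(B6) = exp(−0.0000033 × 8760) = 0.971506
R(B7) = exp(−0.000033 × 8760) = 0.748952
Parallel (B1 and B2): 1 − (1 − 0.900216)(1 − 0.941346) = 0.994147
Parallel (B4, B5, and B6): 1 − (1 − 0.846674)(1 − 0.942997)(1 − 0.971506) = 0.999751
Series ([0.994147], B3, and [0.999751]): 0.994147 × 0.937232 × 0.999751 = 0.931514
Parallel ([0.931514] and B7): 1 − (1 − 0.931514)(1 − 0.748952) = 0.9828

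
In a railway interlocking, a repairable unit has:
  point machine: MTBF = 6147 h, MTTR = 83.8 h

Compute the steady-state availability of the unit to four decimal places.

0.9866

A(point machine) = MTBF/(MTBF+MTTR) = 6147/(6147+83.8) = 0.9866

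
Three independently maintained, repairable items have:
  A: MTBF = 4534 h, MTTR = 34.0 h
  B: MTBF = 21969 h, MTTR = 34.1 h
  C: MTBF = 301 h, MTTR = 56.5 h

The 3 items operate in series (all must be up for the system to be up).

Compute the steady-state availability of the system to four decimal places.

A(A) = MTBF/(MTBF+MTTR) = 4534/(4534+34.0) = 0.992557
A(B) = MTBF/(MTBF+MTTR) = 21969/(21969+34.1) = 0.998450
A(C) = MTBF/(MTBF+MTTR) = 301/(301+56.5) = 0.841958
Series availability: 0.992557 × 0.998450 × 0.841958 = 0.8344

0.8344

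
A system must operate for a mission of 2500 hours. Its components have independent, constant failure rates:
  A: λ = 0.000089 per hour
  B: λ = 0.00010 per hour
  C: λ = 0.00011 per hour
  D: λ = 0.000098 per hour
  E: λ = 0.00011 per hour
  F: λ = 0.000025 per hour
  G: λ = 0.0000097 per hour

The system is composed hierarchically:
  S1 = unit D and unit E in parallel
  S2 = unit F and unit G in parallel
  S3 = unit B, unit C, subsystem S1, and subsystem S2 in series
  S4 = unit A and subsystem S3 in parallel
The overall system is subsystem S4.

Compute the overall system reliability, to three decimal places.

0.912

R(A) = exp(−0.000089 × 2500) = 0.80052
R(B) = exp(−0.00010 × 2500) = 0.77880
R(C) = exp(−0.00011 × 2500) = 0.75957
R(D) = exp(−0.000098 × 2500) = 0.78270
R(E) = exp(−0.00011 × 2500) = 0.75957
R(F) = exp(−0.000025 × 2500) = 0.93941
R(G) = exp(−0.0000097 × 2500) = 0.97604
Parallel (D and E): 1 − (1 − 0.78270)(1 − 0.75957) = 0.94775
Parallel (F and G): 1 − (1 − 0.93941)(1 − 0.97604) = 0.99855
Series (B, C, [0.94775], and [0.99855]): 0.77880 × 0.75957 × 0.94775 × 0.99855 = 0.55983
Parallel (A and [0.55983]): 1 − (1 − 0.80052)(1 − 0.55983) = 0.912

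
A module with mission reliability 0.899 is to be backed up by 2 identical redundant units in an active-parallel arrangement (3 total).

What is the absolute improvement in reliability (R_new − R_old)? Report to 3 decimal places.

R_before = 0.899
R_after = 1 − (1 − 0.899)^3 = 0.999
ΔR = 0.999 − 0.899 = 0.100

0.100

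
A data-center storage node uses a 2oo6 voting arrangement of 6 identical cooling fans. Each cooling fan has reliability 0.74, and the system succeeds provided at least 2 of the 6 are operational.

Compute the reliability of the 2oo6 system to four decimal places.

0.9944

R = Σ_{i=2}^{6} C(6,i) p^i (1−p)^{6−i} with p = 0.74
C(6,2)·0.74^2·0.26^4 = 0.037536
C(6,3)·0.74^3·0.26^3 = 0.142444
C(6,4)·0.74^4·0.26^2 = 0.304064
C(6,5)·0.74^5·0.26^1 = 0.346165
C(6,6)·0.74^6·0.26^0 = 0.164206
Sum = 0.9944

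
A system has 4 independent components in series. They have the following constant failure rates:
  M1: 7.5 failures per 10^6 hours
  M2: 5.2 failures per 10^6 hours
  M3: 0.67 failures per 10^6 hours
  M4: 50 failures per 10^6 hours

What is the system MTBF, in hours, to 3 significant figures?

15800

Series of exponential components: λ_sys = Σ λ_i
λ_sys = 0.0000075 + 0.0000052 + 0.00000067 + 0.000050 = 6.3370e-05 /h
MTBF = 1 / λ_sys = 15800 h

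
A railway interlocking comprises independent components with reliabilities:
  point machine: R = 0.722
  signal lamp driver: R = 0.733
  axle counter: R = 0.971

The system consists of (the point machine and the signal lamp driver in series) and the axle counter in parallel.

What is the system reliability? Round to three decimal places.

Series (point machine and signal lamp driver): 0.72200 × 0.73300 = 0.52923
Parallel ([0.52923] and axle counter): 1 − (1 − 0.52923)(1 − 0.97100) = 0.986

0.986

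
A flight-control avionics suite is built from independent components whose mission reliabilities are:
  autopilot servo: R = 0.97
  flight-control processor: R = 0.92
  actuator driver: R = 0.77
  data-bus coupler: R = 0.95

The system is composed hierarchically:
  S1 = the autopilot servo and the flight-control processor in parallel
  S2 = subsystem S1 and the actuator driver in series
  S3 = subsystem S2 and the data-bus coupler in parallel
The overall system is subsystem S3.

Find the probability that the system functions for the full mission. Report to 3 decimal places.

Parallel (autopilot servo and flight-control processor): 1 − (1 − 0.97000)(1 − 0.92000) = 0.99760
Series ([0.99760] and actuator driver): 0.99760 × 0.77000 = 0.76815
Parallel ([0.76815] and data-bus coupler): 1 − (1 − 0.76815)(1 − 0.95000) = 0.988

0.988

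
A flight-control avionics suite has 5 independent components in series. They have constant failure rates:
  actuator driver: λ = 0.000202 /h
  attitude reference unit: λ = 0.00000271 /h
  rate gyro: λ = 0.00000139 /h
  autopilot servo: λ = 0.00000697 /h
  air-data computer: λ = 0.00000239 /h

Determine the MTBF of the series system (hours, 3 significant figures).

Series of exponential components: λ_sys = Σ λ_i
λ_sys = 0.000202 + 0.00000271 + 0.00000139 + 0.00000697 + 0.00000239 = 2.1546e-04 /h
MTBF = 1 / λ_sys = 4640 h

4640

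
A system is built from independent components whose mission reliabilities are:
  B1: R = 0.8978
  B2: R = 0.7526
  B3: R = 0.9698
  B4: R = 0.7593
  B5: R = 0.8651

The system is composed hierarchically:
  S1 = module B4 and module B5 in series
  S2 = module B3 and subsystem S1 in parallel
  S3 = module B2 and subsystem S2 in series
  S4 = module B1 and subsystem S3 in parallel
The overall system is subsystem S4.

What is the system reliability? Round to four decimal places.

0.9739

Series (B4 and B5): 0.759300 × 0.865100 = 0.656870
Parallel (B3 and [0.656870]): 1 − (1 − 0.969800)(1 − 0.656870) = 0.989637
Series (B2 and [0.989637]): 0.752600 × 0.989637 = 0.744801
Parallel (B1 and [0.744801]): 1 − (1 − 0.897800)(1 − 0.744801) = 0.9739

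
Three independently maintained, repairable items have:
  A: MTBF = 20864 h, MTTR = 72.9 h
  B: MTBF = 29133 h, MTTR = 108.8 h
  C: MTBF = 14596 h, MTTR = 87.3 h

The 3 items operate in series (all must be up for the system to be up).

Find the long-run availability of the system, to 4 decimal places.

0.9869

A(A) = MTBF/(MTBF+MTTR) = 20864/(20864+72.9) = 0.996518
A(B) = MTBF/(MTBF+MTTR) = 29133/(29133+108.8) = 0.996279
A(C) = MTBF/(MTBF+MTTR) = 14596/(14596+87.3) = 0.994054
Series availability: 0.996518 × 0.996279 × 0.994054 = 0.9869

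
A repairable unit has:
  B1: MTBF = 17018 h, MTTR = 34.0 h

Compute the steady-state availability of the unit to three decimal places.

A(B1) = MTBF/(MTBF+MTTR) = 17018/(17018+34.0) = 0.998

0.998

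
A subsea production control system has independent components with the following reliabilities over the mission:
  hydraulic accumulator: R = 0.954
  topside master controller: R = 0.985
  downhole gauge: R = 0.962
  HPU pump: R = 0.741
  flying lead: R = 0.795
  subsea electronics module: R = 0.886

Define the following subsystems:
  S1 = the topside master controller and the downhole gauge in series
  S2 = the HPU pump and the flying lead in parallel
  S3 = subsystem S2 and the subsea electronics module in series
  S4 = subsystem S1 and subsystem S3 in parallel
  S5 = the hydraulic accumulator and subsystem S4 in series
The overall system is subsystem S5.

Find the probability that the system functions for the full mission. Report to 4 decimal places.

0.9459

Series (topside master controller and downhole gauge): 0.985000 × 0.962000 = 0.947570
Parallel (HPU pump and flying lead): 1 − (1 − 0.741000)(1 − 0.795000) = 0.946905
Series ([0.946905] and subsea electronics module): 0.946905 × 0.886000 = 0.838958
Parallel ([0.947570] and [0.838958]): 1 − (1 − 0.947570)(1 − 0.838958) = 0.991557
Series (hydraulic accumulator and [0.991557]): 0.954000 × 0.991557 = 0.9459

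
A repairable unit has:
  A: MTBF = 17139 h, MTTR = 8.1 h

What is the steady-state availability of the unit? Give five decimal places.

A(A) = MTBF/(MTBF+MTTR) = 17139/(17139+8.1) = 0.99953

0.99953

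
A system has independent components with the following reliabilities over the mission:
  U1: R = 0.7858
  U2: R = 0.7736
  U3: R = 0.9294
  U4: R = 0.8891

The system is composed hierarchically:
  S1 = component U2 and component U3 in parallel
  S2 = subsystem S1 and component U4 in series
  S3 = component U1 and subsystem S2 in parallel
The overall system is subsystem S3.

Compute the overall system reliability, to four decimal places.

Parallel (U2 and U3): 1 − (1 − 0.773600)(1 − 0.929400) = 0.984016
Series ([0.984016] and U4): 0.984016 × 0.889100 = 0.874889
Parallel (U1 and [0.874889]): 1 − (1 − 0.785800)(1 − 0.874889) = 0.9732

0.9732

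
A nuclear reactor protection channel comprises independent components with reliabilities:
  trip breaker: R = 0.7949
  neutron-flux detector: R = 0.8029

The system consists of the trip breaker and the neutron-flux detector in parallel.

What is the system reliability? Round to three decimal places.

Parallel (trip breaker and neutron-flux detector): 1 − (1 − 0.79490)(1 − 0.80290) = 0.960

0.960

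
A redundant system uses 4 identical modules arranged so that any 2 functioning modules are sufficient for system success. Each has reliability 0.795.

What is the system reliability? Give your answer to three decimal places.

0.971

R = Σ_{i=2}^{4} C(4,i) p^i (1−p)^{4−i} with p = 0.795
C(4,2)·0.795^2·0.205^2 = 0.15937
C(4,3)·0.795^3·0.205^1 = 0.41202
C(4,4)·0.795^4·0.205^0 = 0.39946
Sum = 0.971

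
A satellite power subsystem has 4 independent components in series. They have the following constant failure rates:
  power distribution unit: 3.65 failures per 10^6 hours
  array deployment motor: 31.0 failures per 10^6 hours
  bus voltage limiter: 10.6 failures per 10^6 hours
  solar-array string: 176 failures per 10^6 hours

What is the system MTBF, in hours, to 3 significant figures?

Series of exponential components: λ_sys = Σ λ_i
λ_sys = 0.00000365 + 0.0000310 + 0.0000106 + 0.000176 = 2.2125e-04 /h
MTBF = 1 / λ_sys = 4520 h

4520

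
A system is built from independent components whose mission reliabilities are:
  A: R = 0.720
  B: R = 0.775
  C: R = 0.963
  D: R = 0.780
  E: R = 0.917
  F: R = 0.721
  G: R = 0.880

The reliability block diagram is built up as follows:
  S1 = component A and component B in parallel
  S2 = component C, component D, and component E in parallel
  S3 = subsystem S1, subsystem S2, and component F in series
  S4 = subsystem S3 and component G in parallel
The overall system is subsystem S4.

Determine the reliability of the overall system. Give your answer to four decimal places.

0.9610

Parallel (A and B): 1 − (1 − 0.720000)(1 − 0.775000) = 0.937000
Parallel (C, D, and E): 1 − (1 − 0.963000)(1 − 0.780000)(1 − 0.917000) = 0.999324
Series ([0.937000], [0.999324], and F): 0.937000 × 0.999324 × 0.721000 = 0.675120
Parallel ([0.675120] and G): 1 − (1 − 0.675120)(1 − 0.880000) = 0.9610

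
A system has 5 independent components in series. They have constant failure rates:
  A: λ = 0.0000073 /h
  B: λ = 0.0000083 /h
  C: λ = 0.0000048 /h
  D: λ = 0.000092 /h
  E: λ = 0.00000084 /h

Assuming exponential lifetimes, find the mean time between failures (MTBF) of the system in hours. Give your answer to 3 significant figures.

Series of exponential components: λ_sys = Σ λ_i
λ_sys = 0.0000073 + 0.0000083 + 0.0000048 + 0.000092 + 0.00000084 = 1.1324e-04 /h
MTBF = 1 / λ_sys = 8830 h

8830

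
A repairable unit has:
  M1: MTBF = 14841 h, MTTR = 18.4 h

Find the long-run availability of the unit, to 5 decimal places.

A(M1) = MTBF/(MTBF+MTTR) = 14841/(14841+18.4) = 0.99876

0.99876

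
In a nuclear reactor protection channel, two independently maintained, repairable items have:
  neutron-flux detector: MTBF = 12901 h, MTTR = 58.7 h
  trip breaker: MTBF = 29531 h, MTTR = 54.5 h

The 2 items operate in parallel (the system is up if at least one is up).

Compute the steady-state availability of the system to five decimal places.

A(neutron-flux detector) = MTBF/(MTBF+MTTR) = 12901/(12901+58.7) = 0.995471
A(trip breaker) = MTBF/(MTBF+MTTR) = 29531/(29531+54.5) = 0.998158
Parallel availability: 1 − (1 − 0.995471)(1 − 0.998158) = 0.99999

0.99999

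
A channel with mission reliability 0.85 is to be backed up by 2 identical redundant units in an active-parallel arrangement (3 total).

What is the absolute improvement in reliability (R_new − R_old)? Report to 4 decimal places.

0.1466

R_before = 0.85
R_after = 1 − (1 − 0.85)^3 = 0.9966
ΔR = 0.9966 − 0.85 = 0.1466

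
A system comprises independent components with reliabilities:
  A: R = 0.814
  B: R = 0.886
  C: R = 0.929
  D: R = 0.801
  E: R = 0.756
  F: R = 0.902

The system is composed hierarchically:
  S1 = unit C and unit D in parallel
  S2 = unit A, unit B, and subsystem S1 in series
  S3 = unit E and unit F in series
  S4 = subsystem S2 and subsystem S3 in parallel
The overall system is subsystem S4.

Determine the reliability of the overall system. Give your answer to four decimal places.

0.9081

Parallel (C and D): 1 − (1 − 0.929000)(1 − 0.801000) = 0.985871
Series (A, B, and [0.985871]): 0.814000 × 0.886000 × 0.985871 = 0.711014
Series (E and F): 0.756000 × 0.902000 = 0.681912
Parallel ([0.711014] and [0.681912]): 1 − (1 − 0.711014)(1 − 0.681912) = 0.9081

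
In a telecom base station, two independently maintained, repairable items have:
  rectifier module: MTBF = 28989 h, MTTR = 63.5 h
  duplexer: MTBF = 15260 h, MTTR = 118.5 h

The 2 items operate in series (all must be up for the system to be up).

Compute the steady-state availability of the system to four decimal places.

0.9901

A(rectifier module) = MTBF/(MTBF+MTTR) = 28989/(28989+63.5) = 0.997814
A(duplexer) = MTBF/(MTBF+MTTR) = 15260/(15260+118.5) = 0.992294
Series availability: 0.997814 × 0.992294 = 0.9901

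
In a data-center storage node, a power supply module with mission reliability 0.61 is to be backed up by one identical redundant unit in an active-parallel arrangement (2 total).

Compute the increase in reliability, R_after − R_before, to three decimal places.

0.238

R_before = 0.61
R_after = 1 − (1 − 0.61)^2 = 0.848
ΔR = 0.848 − 0.61 = 0.238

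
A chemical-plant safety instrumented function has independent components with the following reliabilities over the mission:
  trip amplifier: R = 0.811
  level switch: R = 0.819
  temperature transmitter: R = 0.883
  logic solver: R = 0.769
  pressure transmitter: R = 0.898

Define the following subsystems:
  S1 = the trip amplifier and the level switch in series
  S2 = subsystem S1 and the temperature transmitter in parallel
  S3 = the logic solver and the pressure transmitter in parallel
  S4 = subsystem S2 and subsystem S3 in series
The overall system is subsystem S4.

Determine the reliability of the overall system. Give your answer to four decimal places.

Series (trip amplifier and level switch): 0.811000 × 0.819000 = 0.664209
Parallel ([0.664209] and temperature transmitter): 1 − (1 − 0.664209)(1 − 0.883000) = 0.960712
Parallel (logic solver and pressure transmitter): 1 − (1 − 0.769000)(1 − 0.898000) = 0.976438
Series ([0.960712] and [0.976438]): 0.960712 × 0.976438 = 0.9381

0.9381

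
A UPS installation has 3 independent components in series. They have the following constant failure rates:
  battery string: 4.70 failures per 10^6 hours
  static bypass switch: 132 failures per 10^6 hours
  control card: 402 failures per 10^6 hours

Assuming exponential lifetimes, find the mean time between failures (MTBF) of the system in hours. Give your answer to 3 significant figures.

Series of exponential components: λ_sys = Σ λ_i
λ_sys = 0.00000470 + 0.000132 + 0.000402 = 5.3870e-04 /h
MTBF = 1 / λ_sys = 1860 h

1860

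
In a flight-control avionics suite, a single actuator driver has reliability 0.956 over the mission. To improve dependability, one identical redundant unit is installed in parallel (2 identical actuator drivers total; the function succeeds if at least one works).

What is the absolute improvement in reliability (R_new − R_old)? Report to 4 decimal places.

R_before = 0.956
R_after = 1 − (1 − 0.956)^2 = 0.9981
ΔR = 0.9981 − 0.956 = 0.0421

0.0421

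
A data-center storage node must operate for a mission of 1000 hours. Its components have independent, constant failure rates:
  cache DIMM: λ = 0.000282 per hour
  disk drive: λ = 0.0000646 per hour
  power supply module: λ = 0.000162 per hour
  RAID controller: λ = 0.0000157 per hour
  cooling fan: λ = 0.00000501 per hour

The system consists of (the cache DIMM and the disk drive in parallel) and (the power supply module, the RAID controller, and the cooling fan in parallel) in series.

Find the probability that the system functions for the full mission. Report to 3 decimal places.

R(cache DIMM) = exp(−0.000282 × 1000) = 0.75427
R(disk drive) = exp(−0.0000646 × 1000) = 0.93744
R(power supply module) = exp(−0.000162 × 1000) = 0.85044
R(RAID controller) = exp(−0.0000157 × 1000) = 0.98442
R(cooling fan) = exp(−0.00000501 × 1000) = 0.99500
Parallel (cache DIMM and disk drive): 1 − (1 − 0.75427)(1 − 0.93744) = 0.98463
Parallel (power supply module, RAID controller, and cooling fan): 1 − (1 − 0.85044)(1 − 0.98442)(1 − 0.99500) = 0.99999
Series ([0.98463] and [0.99999]): 0.98463 × 0.99999 = 0.985

0.985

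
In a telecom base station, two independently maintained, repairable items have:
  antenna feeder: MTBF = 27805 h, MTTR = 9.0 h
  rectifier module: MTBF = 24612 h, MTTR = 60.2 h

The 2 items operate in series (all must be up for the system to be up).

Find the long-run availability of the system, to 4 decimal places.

A(antenna feeder) = MTBF/(MTBF+MTTR) = 27805/(27805+9.0) = 0.999676
A(rectifier module) = MTBF/(MTBF+MTTR) = 24612/(24612+60.2) = 0.997560
Series availability: 0.999676 × 0.997560 = 0.9972

0.9972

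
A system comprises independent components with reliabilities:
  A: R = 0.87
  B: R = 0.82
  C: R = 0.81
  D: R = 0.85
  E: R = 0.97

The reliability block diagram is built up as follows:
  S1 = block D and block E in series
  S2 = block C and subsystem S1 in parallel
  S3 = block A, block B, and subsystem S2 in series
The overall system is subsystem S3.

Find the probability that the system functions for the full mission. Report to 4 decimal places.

0.6896

Series (D and E): 0.850000 × 0.970000 = 0.824500
Parallel (C and [0.824500]): 1 − (1 − 0.810000)(1 − 0.824500) = 0.966655
Series (A, B, and [0.966655]): 0.870000 × 0.820000 × 0.966655 = 0.6896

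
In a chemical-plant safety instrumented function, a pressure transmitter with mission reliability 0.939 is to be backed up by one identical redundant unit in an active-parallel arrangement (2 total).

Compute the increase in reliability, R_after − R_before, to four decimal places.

R_before = 0.939
R_after = 1 − (1 − 0.939)^2 = 0.9963
ΔR = 0.9963 − 0.939 = 0.0573

0.0573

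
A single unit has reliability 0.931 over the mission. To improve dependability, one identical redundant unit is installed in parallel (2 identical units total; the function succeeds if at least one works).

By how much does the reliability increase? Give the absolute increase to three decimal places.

R_before = 0.931
R_after = 1 − (1 − 0.931)^2 = 0.995
ΔR = 0.995 − 0.931 = 0.064

0.064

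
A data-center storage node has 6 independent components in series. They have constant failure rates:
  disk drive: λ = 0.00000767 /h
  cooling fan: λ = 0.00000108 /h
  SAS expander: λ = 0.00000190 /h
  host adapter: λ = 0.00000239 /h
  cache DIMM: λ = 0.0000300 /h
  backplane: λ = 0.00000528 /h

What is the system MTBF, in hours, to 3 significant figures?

Series of exponential components: λ_sys = Σ λ_i
λ_sys = 0.00000767 + 0.00000108 + 0.00000190 + 0.00000239 + 0.0000300 + 0.00000528 = 4.8320e-05 /h
MTBF = 1 / λ_sys = 20700 h

20700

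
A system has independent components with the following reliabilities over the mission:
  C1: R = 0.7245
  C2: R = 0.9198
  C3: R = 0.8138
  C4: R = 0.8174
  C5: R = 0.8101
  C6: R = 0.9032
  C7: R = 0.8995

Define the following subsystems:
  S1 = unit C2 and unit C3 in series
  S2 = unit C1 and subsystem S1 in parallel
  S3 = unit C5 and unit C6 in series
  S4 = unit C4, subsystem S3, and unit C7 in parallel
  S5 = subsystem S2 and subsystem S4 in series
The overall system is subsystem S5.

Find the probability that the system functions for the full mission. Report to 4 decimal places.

Series (C2 and C3): 0.919800 × 0.813800 = 0.748533
Parallel (C1 and [0.748533]): 1 − (1 − 0.724500)(1 − 0.748533) = 0.930721
Series (C5 and C6): 0.810100 × 0.903200 = 0.731682
Parallel (C4, [0.731682], and C7): 1 − (1 − 0.817400)(1 − 0.731682)(1 − 0.899500) = 0.995076
Series ([0.930721] and [0.995076]): 0.930721 × 0.995076 = 0.9261

0.9261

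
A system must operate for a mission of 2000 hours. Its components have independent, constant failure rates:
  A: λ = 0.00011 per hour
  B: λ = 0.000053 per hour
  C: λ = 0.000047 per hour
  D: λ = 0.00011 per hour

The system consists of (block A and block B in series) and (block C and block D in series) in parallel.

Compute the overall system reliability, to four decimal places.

R(A) = exp(−0.00011 × 2000) = 0.802519
R(B) = exp(−0.000053 × 2000) = 0.899425
R(C) = exp(−0.000047 × 2000) = 0.910283
R(D) = exp(−0.00011 × 2000) = 0.802519
Series (A and B): 0.802519 × 0.899425 = 0.721806
Series (C and D): 0.910283 × 0.802519 = 0.730519
Parallel ([0.721806] and [0.730519]): 1 − (1 − 0.721806)(1 − 0.730519) = 0.9250

0.9250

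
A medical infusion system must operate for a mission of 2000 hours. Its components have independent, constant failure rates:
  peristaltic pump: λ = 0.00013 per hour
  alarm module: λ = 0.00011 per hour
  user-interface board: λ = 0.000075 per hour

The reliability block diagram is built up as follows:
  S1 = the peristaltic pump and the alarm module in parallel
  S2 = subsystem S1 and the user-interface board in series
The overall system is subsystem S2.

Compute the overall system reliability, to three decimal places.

R(peristaltic pump) = exp(−0.00013 × 2000) = 0.77105
R(alarm module) = exp(−0.00011 × 2000) = 0.80252
R(user-interface board) = exp(−0.000075 × 2000) = 0.86071
Parallel (peristaltic pump and alarm module): 1 − (1 − 0.77105)(1 − 0.80252) = 0.95479
Series ([0.95479] and user-interface board): 0.95479 × 0.86071 = 0.822

0.822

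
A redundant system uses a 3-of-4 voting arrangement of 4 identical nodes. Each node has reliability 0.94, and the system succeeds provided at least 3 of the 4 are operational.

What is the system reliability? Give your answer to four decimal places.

0.9801

R = Σ_{i=3}^{4} C(4,i) p^i (1−p)^{4−i} with p = 0.94
C(4,3)·0.94^3·0.06^1 = 0.199340
C(4,4)·0.94^4·0.06^0 = 0.780749
Sum = 0.9801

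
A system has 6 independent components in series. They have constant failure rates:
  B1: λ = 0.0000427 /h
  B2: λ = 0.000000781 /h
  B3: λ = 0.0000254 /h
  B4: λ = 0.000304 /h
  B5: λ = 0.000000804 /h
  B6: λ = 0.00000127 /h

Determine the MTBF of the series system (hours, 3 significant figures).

Series of exponential components: λ_sys = Σ λ_i
λ_sys = 0.0000427 + 0.000000781 + 0.0000254 + 0.000304 + 0.000000804 + 0.00000127 = 3.7496e-04 /h
MTBF = 1 / λ_sys = 2670 h

2670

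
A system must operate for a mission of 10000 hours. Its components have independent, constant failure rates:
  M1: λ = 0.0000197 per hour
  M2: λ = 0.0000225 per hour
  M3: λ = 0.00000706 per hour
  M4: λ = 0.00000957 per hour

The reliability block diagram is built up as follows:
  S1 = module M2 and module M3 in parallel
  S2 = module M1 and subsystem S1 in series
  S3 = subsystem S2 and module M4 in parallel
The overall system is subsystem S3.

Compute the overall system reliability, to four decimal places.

0.9827

R(M1) = exp(−0.0000197 × 10000) = 0.821191
R(M2) = exp(−0.0000225 × 10000) = 0.798516
R(M3) = exp(−0.00000706 × 10000) = 0.931835
R(M4) = exp(−0.00000957 × 10000) = 0.908737
Parallel (M2 and M3): 1 − (1 − 0.798516)(1 − 0.931835) = 0.986266
Series (M1 and [0.986266]): 0.821191 × 0.986266 = 0.809913
Parallel ([0.809913] and M4): 1 − (1 − 0.809913)(1 − 0.908737) = 0.9827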